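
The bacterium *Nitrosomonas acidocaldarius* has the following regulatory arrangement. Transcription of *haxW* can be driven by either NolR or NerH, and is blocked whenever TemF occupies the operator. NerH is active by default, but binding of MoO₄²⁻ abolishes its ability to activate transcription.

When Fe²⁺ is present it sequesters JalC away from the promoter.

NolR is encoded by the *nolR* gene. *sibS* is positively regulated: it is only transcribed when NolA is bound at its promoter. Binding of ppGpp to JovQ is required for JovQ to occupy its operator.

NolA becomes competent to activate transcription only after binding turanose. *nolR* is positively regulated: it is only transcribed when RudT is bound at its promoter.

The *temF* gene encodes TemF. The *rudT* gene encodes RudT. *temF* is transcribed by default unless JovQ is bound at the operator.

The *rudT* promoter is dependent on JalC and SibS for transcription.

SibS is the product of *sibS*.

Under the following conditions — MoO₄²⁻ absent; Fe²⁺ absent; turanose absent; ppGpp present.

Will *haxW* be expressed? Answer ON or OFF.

ON

ppGpp is present, so JovQ is active.
With repressor JovQ bound, *temF* is not transcribed.
So TemF is not produced.
Fe²⁺ is absent, so JalC is active.
Turanose is absent, so NolA is inactive.
Required activator NolA is absent, so *sibS* is not transcribed.
So SibS is not produced.
Required activator SibS is absent, so *rudT* is not transcribed.
So RudT is not produced.
Required activator RudT is absent, so *nolR* is not transcribed.
So NolR is not produced.
MoO₄²⁻ is absent, so NerH is active.
Activator NerH is present, so *haxW* is transcribed.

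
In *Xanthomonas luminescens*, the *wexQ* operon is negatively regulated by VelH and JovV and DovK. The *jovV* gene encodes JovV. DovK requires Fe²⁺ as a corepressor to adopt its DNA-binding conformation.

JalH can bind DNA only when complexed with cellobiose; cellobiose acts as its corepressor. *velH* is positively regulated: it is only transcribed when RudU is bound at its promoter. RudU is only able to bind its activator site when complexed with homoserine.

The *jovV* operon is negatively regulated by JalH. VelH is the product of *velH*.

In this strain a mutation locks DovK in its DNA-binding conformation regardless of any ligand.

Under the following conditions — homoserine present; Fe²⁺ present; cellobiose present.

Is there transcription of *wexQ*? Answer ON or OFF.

OFF

Homoserine is present, so RudU is active.
No repressor is bound and RudU is active, so *velH* is transcribed.
So VelH is produced and active.
Cellobiose is present, so JalH is active.
With repressor JalH bound, *jovV* is not transcribed.
So JovV is not produced.
DovK is constitutively active in this strain.
With repressor VelH bound, *wexQ* is not transcribed.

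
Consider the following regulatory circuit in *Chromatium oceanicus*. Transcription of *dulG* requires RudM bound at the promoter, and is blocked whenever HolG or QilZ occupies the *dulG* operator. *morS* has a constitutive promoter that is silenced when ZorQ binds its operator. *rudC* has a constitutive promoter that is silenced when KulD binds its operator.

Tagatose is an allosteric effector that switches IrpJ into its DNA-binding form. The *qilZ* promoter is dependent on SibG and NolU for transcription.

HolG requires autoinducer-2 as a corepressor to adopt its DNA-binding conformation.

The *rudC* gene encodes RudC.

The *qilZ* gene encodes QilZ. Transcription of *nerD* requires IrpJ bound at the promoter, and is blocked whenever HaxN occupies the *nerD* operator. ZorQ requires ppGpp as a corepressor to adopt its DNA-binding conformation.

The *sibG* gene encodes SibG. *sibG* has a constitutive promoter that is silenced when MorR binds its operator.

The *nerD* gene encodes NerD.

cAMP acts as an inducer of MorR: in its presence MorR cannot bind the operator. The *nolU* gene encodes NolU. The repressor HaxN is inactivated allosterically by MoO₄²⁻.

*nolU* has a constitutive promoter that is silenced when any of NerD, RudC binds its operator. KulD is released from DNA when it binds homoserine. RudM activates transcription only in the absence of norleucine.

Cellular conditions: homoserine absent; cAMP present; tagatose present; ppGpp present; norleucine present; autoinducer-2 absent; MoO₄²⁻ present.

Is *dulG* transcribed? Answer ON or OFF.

OFF

Autoinducer-2 is absent, so HolG is inactive.
cAMP is present, so MorR is inactive.
With no repressor bound, *sibG* is transcribed.
So SibG is produced and active.
Tagatose is present, so IrpJ is active.
MoO₄²⁻ is present, so HaxN is inactive.
No repressor is bound and IrpJ is active, so *nerD* is transcribed.
So NerD is produced and active.
Homoserine is absent, so KulD is active.
With repressor KulD bound, *rudC* is not transcribed.
So RudC is not produced.
With repressor NerD bound, *nolU* is not transcribed.
So NolU is not produced.
Required activator NolU is absent, so *qilZ* is not transcribed.
So QilZ is not produced.
Norleucine is present, so RudM is inactive.
Required activator RudM is absent, so *dulG* is not transcribed.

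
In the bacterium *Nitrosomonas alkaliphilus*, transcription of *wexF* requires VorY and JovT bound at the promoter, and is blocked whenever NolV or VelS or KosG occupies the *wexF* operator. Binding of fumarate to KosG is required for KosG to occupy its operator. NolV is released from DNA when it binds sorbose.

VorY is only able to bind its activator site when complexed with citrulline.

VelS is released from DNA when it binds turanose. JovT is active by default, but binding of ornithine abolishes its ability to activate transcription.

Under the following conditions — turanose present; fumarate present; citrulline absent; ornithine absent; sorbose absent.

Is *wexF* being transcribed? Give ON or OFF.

Citrulline is absent, so VorY is inactive.
Sorbose is absent, so NolV is active.
Turanose is present, so VelS is inactive.
Ornithine is absent, so JovT is active.
Fumarate is present, so KosG is active.
With repressor NolV bound, *wexF* is not transcribed.

OFF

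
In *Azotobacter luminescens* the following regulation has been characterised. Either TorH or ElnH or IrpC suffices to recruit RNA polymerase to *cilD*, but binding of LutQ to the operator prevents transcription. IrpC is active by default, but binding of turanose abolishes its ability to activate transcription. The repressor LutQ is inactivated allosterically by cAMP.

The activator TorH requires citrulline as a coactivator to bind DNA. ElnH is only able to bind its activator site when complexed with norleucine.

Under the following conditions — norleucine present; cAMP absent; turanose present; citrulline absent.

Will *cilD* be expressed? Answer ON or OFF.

OFF

Citrulline is absent, so TorH is inactive.
cAMP is absent, so LutQ is active.
Norleucine is present, so ElnH is active.
Turanose is present, so IrpC is inactive.
With repressor LutQ bound, *cilD* is not transcribed.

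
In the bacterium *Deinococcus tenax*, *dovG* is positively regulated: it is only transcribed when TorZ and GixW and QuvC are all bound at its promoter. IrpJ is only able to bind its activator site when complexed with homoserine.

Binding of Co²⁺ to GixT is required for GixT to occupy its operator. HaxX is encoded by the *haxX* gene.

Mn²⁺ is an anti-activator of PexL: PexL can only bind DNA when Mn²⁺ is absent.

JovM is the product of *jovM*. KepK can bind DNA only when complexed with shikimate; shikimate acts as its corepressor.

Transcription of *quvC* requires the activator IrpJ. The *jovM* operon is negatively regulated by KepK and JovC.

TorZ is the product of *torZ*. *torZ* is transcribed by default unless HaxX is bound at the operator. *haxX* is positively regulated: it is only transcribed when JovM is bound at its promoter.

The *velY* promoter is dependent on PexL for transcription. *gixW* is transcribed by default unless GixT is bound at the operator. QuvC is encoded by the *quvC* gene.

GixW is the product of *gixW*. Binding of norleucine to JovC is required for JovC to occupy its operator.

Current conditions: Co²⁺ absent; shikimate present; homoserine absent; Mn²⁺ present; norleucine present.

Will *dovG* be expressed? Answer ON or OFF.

OFF

Shikimate is present, so KepK is active.
Norleucine is present, so JovC is active.
With repressor KepK bound, *jovM* is not transcribed.
So JovM is not produced.
Required activator JovM is absent, so *haxX* is not transcribed.
So HaxX is not produced.
With no repressor bound, *torZ* is transcribed.
So TorZ is produced and active.
Co²⁺ is absent, so GixT is inactive.
With no repressor bound, *gixW* is transcribed.
So GixW is produced and active.
Homoserine is absent, so IrpJ is inactive.
Required activator IrpJ is absent, so *quvC* is not transcribed.
So QuvC is not produced.
Required activator QuvC is absent, so *dovG* is not transcribed.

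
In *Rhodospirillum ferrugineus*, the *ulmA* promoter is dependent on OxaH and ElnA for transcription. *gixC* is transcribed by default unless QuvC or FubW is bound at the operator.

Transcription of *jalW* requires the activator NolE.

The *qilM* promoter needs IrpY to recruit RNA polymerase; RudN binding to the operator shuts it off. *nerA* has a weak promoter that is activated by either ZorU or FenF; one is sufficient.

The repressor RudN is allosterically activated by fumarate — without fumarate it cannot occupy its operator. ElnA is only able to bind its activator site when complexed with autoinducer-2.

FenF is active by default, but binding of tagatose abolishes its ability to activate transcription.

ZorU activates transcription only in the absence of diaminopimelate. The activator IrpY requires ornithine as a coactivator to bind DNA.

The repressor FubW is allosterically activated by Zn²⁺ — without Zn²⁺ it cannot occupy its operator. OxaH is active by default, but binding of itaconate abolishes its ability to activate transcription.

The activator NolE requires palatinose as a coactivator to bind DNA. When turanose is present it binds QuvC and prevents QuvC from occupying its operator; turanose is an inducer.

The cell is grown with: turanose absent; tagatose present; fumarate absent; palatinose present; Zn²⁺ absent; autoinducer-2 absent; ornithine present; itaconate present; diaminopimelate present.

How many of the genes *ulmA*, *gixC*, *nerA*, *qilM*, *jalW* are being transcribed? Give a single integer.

Itaconate is present, so OxaH is inactive.
Autoinducer-2 is absent, so ElnA is inactive.
Required activator OxaH is absent, so *ulmA* is not transcribed.
→ *ulmA* is OFF.
Turanose is absent, so QuvC is active.
Zn²⁺ is absent, so FubW is inactive.
With repressor QuvC bound, *gixC* is not transcribed.
→ *gixC* is OFF.
Diaminopimelate is present, so ZorU is inactive.
Tagatose is present, so FenF is inactive.
No activator is available at the *nerA* promoter, so *nerA* is not transcribed.
→ *nerA* is OFF.
Fumarate is absent, so RudN is inactive.
Ornithine is present, so IrpY is active.
No repressor is bound and IrpY is active, so *qilM* is transcribed.
→ *qilM* is ON.
Palatinose is present, so NolE is active.
No repressor is bound and NolE is active, so *jalW* is transcribed.
→ *jalW* is ON.
2 of the 5 genes are transcribed.

2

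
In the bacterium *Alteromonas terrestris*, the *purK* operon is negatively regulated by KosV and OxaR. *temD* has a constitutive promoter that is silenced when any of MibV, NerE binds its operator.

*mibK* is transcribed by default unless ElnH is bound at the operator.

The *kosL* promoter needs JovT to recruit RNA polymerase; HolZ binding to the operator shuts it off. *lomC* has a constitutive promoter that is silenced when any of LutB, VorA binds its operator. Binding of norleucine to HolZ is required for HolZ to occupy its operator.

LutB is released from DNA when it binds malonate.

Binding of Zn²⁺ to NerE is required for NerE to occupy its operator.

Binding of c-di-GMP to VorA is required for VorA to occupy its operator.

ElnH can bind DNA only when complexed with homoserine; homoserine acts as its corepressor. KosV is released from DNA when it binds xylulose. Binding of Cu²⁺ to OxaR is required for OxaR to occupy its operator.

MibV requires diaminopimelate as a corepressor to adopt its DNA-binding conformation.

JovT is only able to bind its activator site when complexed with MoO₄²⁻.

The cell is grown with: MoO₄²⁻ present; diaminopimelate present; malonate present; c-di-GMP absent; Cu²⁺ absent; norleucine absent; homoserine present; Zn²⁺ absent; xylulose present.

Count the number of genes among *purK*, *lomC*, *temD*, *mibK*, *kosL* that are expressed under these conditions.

Xylulose is present, so KosV is inactive.
Cu²⁺ is absent, so OxaR is inactive.
With no repressor bound, *purK* is transcribed.
→ *purK* is ON.
Malonate is present, so LutB is inactive.
c-di-GMP is absent, so VorA is inactive.
With no repressor bound, *lomC* is transcribed.
→ *lomC* is ON.
Diaminopimelate is present, so MibV is active.
Zn²⁺ is absent, so NerE is inactive.
With repressor MibV bound, *temD* is not transcribed.
→ *temD* is OFF.
Homoserine is present, so ElnH is active.
With repressor ElnH bound, *mibK* is not transcribed.
→ *mibK* is OFF.
MoO₄²⁻ is present, so JovT is active.
Norleucine is absent, so HolZ is inactive.
No repressor is bound and JovT is active, so *kosL* is transcribed.
→ *kosL* is ON.
3 of the 5 genes are transcribed.

3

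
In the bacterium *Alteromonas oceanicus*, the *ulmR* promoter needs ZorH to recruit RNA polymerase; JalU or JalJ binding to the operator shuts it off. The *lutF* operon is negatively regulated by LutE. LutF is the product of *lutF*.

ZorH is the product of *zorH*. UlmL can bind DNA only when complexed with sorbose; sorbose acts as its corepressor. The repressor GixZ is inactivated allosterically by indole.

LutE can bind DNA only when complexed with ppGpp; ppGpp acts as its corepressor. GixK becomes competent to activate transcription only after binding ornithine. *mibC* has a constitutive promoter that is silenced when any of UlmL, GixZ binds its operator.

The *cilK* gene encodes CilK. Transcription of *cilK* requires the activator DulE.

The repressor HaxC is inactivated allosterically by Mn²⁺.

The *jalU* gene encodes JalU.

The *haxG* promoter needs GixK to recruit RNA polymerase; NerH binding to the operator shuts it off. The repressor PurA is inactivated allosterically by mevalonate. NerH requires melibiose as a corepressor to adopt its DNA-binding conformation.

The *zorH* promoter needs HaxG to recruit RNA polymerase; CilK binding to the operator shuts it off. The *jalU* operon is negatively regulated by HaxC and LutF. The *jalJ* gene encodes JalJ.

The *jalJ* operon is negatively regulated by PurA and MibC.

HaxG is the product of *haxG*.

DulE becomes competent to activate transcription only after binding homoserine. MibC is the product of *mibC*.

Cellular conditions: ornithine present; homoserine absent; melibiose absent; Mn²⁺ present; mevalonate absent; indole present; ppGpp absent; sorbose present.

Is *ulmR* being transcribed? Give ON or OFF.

ON

Mn²⁺ is present, so HaxC is inactive.
ppGpp is absent, so LutE is inactive.
With no repressor bound, *lutF* is transcribed.
So LutF is produced and active.
With repressor LutF bound, *jalU* is not transcribed.
So JalU is not produced.
Mevalonate is absent, so PurA is active.
Sorbose is present, so UlmL is active.
Indole is present, so GixZ is inactive.
With repressor UlmL bound, *mibC* is not transcribed.
So MibC is not produced.
With repressor PurA bound, *jalJ* is not transcribed.
So JalJ is not produced.
Melibiose is absent, so NerH is inactive.
Ornithine is present, so GixK is active.
No repressor is bound and GixK is active, so *haxG* is transcribed.
So HaxG is produced and active.
Homoserine is absent, so DulE is inactive.
Required activator DulE is absent, so *cilK* is not transcribed.
So CilK is not produced.
No repressor is bound and HaxG is active, so *zorH* is transcribed.
So ZorH is produced and active.
No repressor is bound and ZorH is active, so *ulmR* is transcribed.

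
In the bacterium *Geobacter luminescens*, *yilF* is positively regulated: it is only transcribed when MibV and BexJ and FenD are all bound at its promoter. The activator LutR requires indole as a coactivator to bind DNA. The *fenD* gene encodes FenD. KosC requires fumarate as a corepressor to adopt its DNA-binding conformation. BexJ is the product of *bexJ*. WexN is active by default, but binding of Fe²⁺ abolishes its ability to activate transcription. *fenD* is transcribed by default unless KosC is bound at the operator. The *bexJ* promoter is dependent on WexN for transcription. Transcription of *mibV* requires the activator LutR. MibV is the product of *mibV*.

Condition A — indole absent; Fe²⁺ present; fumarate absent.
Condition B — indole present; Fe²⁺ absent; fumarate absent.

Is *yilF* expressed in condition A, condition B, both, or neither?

Condition A:
Indole is absent, so LutR is inactive.
Required activator LutR is absent, so *mibV* is not transcribed.
So MibV is not produced.
Fe²⁺ is present, so WexN is inactive.
Required activator WexN is absent, so *bexJ* is not transcribed.
So BexJ is not produced.
Fumarate is absent, so KosC is inactive.
With no repressor bound, *fenD* is transcribed.
So FenD is produced and active.
Required activator MibV is absent, so *yilF* is not transcribed.
→ *yilF* is OFF in A.
Condition B:
Indole is present, so LutR is active.
No repressor is bound and LutR is active, so *mibV* is transcribed.
So MibV is produced and active.
Fe²⁺ is absent, so WexN is active.
No repressor is bound and WexN is active, so *bexJ* is transcribed.
So BexJ is produced and active.
Fumarate is absent, so KosC is inactive.
With no repressor bound, *fenD* is transcribed.
So FenD is produced and active.
No repressor is bound and MibV and BexJ and FenD are active, so *yilF* is transcribed.
→ *yilF* is ON in B.

B only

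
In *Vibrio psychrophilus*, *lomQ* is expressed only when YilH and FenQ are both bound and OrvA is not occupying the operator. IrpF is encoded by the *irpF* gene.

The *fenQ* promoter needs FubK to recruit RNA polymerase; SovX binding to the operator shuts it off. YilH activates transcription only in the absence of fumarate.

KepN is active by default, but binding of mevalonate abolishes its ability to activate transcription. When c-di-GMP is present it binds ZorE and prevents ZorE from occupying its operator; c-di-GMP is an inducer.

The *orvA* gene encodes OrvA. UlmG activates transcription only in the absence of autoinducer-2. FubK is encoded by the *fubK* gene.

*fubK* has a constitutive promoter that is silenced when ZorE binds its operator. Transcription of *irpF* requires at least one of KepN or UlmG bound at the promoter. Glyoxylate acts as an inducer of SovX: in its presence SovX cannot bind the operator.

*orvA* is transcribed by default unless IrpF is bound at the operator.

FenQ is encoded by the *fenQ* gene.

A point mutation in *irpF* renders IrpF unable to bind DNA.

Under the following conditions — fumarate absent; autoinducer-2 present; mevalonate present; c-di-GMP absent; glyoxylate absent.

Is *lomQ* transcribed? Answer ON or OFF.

OFF

Fumarate is absent, so YilH is active.
IrpF is non-functional in this strain, so it has no effect.
With no repressor bound, *orvA* is transcribed.
So OrvA is produced and active.
c-di-GMP is absent, so ZorE is active.
With repressor ZorE bound, *fubK* is not transcribed.
So FubK is not produced.
Glyoxylate is absent, so SovX is active.
With repressor SovX bound, *fenQ* is not transcribed.
So FenQ is not produced.
With repressor OrvA bound, *lomQ* is not transcribed.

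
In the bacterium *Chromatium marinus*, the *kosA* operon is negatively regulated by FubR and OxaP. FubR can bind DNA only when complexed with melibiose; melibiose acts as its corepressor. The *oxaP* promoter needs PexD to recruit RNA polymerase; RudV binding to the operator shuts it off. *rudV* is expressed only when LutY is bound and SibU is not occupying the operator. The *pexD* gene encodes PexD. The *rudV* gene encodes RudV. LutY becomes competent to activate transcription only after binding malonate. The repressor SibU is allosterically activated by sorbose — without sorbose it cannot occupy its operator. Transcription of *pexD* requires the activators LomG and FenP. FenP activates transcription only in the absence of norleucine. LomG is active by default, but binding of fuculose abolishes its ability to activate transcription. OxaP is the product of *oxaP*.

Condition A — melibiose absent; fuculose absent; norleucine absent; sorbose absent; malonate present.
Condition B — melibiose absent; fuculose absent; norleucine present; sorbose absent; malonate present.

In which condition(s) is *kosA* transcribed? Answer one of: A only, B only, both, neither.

both

Condition A:
Melibiose is absent, so FubR is inactive.
Fuculose is absent, so LomG is active.
Norleucine is absent, so FenP is active.
No repressor is bound and LomG and FenP are active, so *pexD* is transcribed.
So PexD is produced and active.
Sorbose is absent, so SibU is inactive.
Malonate is present, so LutY is active.
No repressor is bound and LutY is active, so *rudV* is transcribed.
So RudV is produced and active.
With repressor RudV bound, *oxaP* is not transcribed.
So OxaP is not produced.
With no repressor bound, *kosA* is transcribed.
→ *kosA* is ON in A.
Condition B:
Melibiose is absent, so FubR is inactive.
Fuculose is absent, so LomG is active.
Norleucine is present, so FenP is inactive.
Required activator FenP is absent, so *pexD* is not transcribed.
So PexD is not produced.
Sorbose is absent, so SibU is inactive.
Malonate is present, so LutY is active.
No repressor is bound and LutY is active, so *rudV* is transcribed.
So RudV is produced and active.
With repressor RudV bound, *oxaP* is not transcribed.
So OxaP is not produced.
With no repressor bound, *kosA* is transcribed.
→ *kosA* is ON in B.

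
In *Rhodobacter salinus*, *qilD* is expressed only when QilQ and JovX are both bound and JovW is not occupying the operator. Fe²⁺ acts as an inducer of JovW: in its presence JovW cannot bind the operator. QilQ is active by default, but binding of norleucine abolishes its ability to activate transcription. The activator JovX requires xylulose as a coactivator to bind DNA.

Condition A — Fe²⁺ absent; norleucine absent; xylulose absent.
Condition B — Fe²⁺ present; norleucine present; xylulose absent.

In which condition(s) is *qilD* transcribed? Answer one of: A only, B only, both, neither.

Condition A:
Fe²⁺ is absent, so JovW is active.
Norleucine is absent, so QilQ is active.
Xylulose is absent, so JovX is inactive.
With repressor JovW bound, *qilD* is not transcribed.
→ *qilD* is OFF in A.
Condition B:
Fe²⁺ is present, so JovW is inactive.
Norleucine is present, so QilQ is inactive.
Xylulose is absent, so JovX is inactive.
Required activator QilQ is absent, so *qilD* is not transcribed.
→ *qilD* is OFF in B.

neither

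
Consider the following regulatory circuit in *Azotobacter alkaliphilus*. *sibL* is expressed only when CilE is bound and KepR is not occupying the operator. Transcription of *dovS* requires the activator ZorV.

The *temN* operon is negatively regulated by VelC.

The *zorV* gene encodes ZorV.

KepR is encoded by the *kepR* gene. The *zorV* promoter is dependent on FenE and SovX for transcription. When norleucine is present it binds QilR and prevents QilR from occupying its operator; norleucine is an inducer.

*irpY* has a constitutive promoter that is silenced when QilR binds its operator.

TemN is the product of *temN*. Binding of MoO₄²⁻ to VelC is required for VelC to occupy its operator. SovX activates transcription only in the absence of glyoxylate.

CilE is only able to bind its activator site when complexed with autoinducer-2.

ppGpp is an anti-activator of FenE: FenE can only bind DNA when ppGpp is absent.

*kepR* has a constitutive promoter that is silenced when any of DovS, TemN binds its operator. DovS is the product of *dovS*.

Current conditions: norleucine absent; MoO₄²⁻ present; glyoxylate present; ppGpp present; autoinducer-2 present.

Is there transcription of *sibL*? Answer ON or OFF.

ppGpp is present, so FenE is inactive.
Glyoxylate is present, so SovX is inactive.
Required activator FenE is absent, so *zorV* is not transcribed.
So ZorV is not produced.
Required activator ZorV is absent, so *dovS* is not transcribed.
So DovS is not produced.
MoO₄²⁻ is present, so VelC is active.
With repressor VelC bound, *temN* is not transcribed.
So TemN is not produced.
With no repressor bound, *kepR* is transcribed.
So KepR is produced and active.
Autoinducer-2 is present, so CilE is active.
With repressor KepR bound, *sibL* is not transcribed.

OFF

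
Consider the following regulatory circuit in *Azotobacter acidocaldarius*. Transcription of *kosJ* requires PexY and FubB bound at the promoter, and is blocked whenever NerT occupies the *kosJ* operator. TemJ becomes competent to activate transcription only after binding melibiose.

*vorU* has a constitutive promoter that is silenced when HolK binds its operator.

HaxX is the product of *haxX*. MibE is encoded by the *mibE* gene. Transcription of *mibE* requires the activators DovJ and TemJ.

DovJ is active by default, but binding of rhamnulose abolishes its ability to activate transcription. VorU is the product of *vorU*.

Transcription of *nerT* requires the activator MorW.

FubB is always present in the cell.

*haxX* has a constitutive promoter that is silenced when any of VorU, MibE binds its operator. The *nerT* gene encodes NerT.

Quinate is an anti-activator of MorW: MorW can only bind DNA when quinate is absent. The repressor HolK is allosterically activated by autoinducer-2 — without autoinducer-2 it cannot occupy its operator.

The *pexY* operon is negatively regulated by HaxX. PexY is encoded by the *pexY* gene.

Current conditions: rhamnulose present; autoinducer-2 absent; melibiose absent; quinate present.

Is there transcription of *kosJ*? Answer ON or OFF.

ON

Autoinducer-2 is absent, so HolK is inactive.
With no repressor bound, *vorU* is transcribed.
So VorU is produced and active.
Rhamnulose is present, so DovJ is inactive.
Melibiose is absent, so TemJ is inactive.
Required activator DovJ is absent, so *mibE* is not transcribed.
So MibE is not produced.
With repressor VorU bound, *haxX* is not transcribed.
So HaxX is not produced.
With no repressor bound, *pexY* is transcribed.
So PexY is produced and active.
Quinate is present, so MorW is inactive.
Required activator MorW is absent, so *nerT* is not transcribed.
So NerT is not produced.
FubB is produced constitutively and is active.
No repressor is bound and PexY and FubB are active, so *kosJ* is transcribed.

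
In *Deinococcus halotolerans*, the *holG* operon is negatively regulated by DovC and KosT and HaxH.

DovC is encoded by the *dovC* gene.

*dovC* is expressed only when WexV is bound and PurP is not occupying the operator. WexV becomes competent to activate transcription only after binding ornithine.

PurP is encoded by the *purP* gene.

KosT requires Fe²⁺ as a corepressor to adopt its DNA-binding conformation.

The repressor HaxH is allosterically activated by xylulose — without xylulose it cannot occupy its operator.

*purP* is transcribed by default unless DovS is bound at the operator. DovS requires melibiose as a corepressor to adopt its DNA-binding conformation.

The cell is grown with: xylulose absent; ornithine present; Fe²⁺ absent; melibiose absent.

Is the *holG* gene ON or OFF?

Melibiose is absent, so DovS is inactive.
With no repressor bound, *purP* is transcribed.
So PurP is produced and active.
Ornithine is present, so WexV is active.
With repressor PurP bound, *dovC* is not transcribed.
So DovC is not produced.
Fe²⁺ is absent, so KosT is inactive.
Xylulose is absent, so HaxH is inactive.
With no repressor bound, *holG* is transcribed.

ON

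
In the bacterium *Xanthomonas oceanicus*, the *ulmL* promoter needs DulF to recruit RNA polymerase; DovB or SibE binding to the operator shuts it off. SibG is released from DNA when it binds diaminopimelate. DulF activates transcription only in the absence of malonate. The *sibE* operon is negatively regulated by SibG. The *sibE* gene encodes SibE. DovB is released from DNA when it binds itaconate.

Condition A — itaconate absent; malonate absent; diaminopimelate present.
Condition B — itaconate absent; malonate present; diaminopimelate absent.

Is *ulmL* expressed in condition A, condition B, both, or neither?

Condition A:
Itaconate is absent, so DovB is active.
Malonate is absent, so DulF is active.
Diaminopimelate is present, so SibG is inactive.
With no repressor bound, *sibE* is transcribed.
So SibE is produced and active.
With repressor DovB bound, *ulmL* is not transcribed.
→ *ulmL* is OFF in A.
Condition B:
Itaconate is absent, so DovB is active.
Malonate is present, so DulF is inactive.
Diaminopimelate is absent, so SibG is active.
With repressor SibG bound, *sibE* is not transcribed.
So SibE is not produced.
With repressor DovB bound, *ulmL* is not transcribed.
→ *ulmL* is OFF in B.

neither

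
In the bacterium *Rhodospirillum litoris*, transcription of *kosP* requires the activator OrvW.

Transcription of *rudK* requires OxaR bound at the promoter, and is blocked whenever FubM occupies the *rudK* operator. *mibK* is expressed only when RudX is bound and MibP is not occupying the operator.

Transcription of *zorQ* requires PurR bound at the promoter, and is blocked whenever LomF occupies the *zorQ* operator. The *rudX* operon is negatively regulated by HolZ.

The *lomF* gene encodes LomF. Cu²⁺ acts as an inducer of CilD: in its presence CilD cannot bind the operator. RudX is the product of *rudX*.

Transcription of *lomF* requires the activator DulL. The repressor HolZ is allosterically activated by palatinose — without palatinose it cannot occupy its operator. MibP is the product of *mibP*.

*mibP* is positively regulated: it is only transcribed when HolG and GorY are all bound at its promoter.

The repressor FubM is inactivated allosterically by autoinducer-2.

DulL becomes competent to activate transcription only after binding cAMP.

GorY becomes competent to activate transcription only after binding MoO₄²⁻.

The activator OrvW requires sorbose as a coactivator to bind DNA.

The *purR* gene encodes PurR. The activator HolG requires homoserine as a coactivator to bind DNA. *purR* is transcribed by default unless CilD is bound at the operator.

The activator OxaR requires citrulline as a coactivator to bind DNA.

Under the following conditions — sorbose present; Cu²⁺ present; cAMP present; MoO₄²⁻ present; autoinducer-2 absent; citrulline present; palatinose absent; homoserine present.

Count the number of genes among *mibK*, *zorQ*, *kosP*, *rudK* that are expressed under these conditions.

Palatinose is absent, so HolZ is inactive.
With no repressor bound, *rudX* is transcribed.
So RudX is produced and active.
Homoserine is present, so HolG is active.
MoO₄²⁻ is present, so GorY is active.
No repressor is bound and HolG and GorY are active, so *mibP* is transcribed.
So MibP is produced and active.
With repressor MibP bound, *mibK* is not transcribed.
→ *mibK* is OFF.
Cu²⁺ is present, so CilD is inactive.
With no repressor bound, *purR* is transcribed.
So PurR is produced and active.
cAMP is present, so DulL is active.
No repressor is bound and DulL is active, so *lomF* is transcribed.
So LomF is produced and active.
With repressor LomF bound, *zorQ* is not transcribed.
→ *zorQ* is OFF.
Sorbose is present, so OrvW is active.
No repressor is bound and OrvW is active, so *kosP* is transcribed.
→ *kosP* is ON.
Autoinducer-2 is absent, so FubM is active.
Citrulline is present, so OxaR is active.
With repressor FubM bound, *rudK* is not transcribed.
→ *rudK* is OFF.
1 of the 4 genes is transcribed.

1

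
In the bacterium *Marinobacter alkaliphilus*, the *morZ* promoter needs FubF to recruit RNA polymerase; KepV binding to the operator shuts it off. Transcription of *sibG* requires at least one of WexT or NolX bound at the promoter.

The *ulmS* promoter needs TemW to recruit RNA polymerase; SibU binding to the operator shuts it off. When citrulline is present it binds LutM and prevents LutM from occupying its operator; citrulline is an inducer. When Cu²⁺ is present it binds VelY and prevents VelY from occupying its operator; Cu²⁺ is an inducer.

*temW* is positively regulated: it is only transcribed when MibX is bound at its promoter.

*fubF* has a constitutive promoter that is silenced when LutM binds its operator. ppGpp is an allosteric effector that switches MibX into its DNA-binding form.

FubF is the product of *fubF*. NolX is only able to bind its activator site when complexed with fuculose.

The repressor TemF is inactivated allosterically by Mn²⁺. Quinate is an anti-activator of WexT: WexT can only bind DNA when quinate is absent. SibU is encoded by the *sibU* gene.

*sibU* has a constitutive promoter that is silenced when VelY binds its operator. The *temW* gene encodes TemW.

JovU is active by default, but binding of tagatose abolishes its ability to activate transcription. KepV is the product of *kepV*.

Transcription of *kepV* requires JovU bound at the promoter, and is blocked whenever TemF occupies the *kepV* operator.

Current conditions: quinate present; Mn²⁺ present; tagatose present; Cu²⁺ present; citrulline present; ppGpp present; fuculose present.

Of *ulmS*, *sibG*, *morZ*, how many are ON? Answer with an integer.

Cu²⁺ is present, so VelY is inactive.
With no repressor bound, *sibU* is transcribed.
So SibU is produced and active.
ppGpp is present, so MibX is active.
No repressor is bound and MibX is active, so *temW* is transcribed.
So TemW is produced and active.
With repressor SibU bound, *ulmS* is not transcribed.
→ *ulmS* is OFF.
Quinate is present, so WexT is inactive.
Fuculose is present, so NolX is active.
Activator NolX is present, so *sibG* is transcribed.
→ *sibG* is ON.
Tagatose is present, so JovU is inactive.
Mn²⁺ is present, so TemF is inactive.
Required activator JovU is absent, so *kepV* is not transcribed.
So KepV is not produced.
Citrulline is present, so LutM is inactive.
With no repressor bound, *fubF* is transcribed.
So FubF is produced and active.
No repressor is bound and FubF is active, so *morZ* is transcribed.
→ *morZ* is ON.
2 of the 3 genes are transcribed.

2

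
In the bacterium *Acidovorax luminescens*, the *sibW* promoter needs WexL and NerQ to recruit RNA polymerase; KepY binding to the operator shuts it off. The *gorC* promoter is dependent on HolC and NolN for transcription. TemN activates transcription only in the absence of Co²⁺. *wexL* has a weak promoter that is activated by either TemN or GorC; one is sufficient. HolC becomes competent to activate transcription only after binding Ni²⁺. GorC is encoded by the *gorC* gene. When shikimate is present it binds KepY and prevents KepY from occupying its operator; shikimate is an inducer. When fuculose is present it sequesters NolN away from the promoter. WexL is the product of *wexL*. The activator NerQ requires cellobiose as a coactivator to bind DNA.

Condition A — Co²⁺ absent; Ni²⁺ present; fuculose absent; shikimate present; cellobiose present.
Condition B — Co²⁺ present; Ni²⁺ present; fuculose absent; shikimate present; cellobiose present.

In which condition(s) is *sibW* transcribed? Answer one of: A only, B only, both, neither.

both

Condition A:
Co²⁺ is absent, so TemN is active.
Ni²⁺ is present, so HolC is active.
Fuculose is absent, so NolN is active.
No repressor is bound and HolC and NolN are active, so *gorC* is transcribed.
So GorC is produced and active.
Activator TemN is present, so *wexL* is transcribed.
So WexL is produced and active.
Shikimate is present, so KepY is inactive.
Cellobiose is present, so NerQ is active.
No repressor is bound and WexL and NerQ are active, so *sibW* is transcribed.
→ *sibW* is ON in A.
Condition B:
Co²⁺ is present, so TemN is inactive.
Ni²⁺ is present, so HolC is active.
Fuculose is absent, so NolN is active.
No repressor is bound and HolC and NolN are active, so *gorC* is transcribed.
So GorC is produced and active.
Activator GorC is present, so *wexL* is transcribed.
So WexL is produced and active.
Shikimate is present, so KepY is inactive.
Cellobiose is present, so NerQ is active.
No repressor is bound and WexL and NerQ are active, so *sibW* is transcribed.
→ *sibW* is ON in B.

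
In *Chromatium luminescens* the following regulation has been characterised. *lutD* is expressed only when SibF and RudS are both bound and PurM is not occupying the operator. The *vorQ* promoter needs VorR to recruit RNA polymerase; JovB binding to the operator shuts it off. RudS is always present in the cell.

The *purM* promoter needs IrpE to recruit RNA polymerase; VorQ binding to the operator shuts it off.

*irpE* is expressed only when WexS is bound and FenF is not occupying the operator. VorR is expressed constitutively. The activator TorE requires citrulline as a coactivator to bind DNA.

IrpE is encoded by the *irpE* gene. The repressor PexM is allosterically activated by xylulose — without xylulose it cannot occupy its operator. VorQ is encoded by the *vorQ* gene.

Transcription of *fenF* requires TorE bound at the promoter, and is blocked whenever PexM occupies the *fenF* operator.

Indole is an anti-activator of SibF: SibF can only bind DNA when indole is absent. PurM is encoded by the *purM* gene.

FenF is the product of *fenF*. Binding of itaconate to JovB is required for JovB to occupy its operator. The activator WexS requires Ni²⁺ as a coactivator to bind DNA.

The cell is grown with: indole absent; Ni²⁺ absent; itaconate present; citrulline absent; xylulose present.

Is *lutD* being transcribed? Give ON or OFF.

Indole is absent, so SibF is active.
VorR is produced constitutively and is active.
Itaconate is present, so JovB is active.
With repressor JovB bound, *vorQ* is not transcribed.
So VorQ is not produced.
Ni²⁺ is absent, so WexS is inactive.
Xylulose is present, so PexM is active.
Citrulline is absent, so TorE is inactive.
With repressor PexM bound, *fenF* is not transcribed.
So FenF is not produced.
Required activator WexS is absent, so *irpE* is not transcribed.
So IrpE is not produced.
Required activator IrpE is absent, so *purM* is not transcribed.
So PurM is not produced.
RudS is produced constitutively and is active.
No repressor is bound and SibF and RudS are active, so *lutD* is transcribed.

ON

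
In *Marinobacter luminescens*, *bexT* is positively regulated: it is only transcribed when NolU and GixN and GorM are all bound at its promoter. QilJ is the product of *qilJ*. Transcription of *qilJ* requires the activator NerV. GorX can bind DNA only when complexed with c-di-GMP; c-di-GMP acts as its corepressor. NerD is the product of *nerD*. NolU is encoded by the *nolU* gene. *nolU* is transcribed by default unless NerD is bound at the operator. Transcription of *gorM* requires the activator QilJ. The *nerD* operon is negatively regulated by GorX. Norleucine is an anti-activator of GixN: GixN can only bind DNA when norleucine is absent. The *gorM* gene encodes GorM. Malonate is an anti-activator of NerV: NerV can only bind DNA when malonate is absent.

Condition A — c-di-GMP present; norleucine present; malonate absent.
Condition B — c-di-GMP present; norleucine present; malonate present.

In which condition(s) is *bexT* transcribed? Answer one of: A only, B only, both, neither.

neither

Condition A:
c-di-GMP is present, so GorX is active.
With repressor GorX bound, *nerD* is not transcribed.
So NerD is not produced.
With no repressor bound, *nolU* is transcribed.
So NolU is produced and active.
Norleucine is present, so GixN is inactive.
Malonate is absent, so NerV is active.
No repressor is bound and NerV is active, so *qilJ* is transcribed.
So QilJ is produced and active.
No repressor is bound and QilJ is active, so *gorM* is transcribed.
So GorM is produced and active.
Required activator GixN is absent, so *bexT* is not transcribed.
→ *bexT* is OFF in A.
Condition B:
c-di-GMP is present, so GorX is active.
With repressor GorX bound, *nerD* is not transcribed.
So NerD is not produced.
With no repressor bound, *nolU* is transcribed.
So NolU is produced and active.
Norleucine is present, so GixN is inactive.
Malonate is present, so NerV is inactive.
Required activator NerV is absent, so *qilJ* is not transcribed.
So QilJ is not produced.
Required activator QilJ is absent, so *gorM* is not transcribed.
So GorM is not produced.
Required activator GixN is absent, so *bexT* is not transcribed.
→ *bexT* is OFF in B.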